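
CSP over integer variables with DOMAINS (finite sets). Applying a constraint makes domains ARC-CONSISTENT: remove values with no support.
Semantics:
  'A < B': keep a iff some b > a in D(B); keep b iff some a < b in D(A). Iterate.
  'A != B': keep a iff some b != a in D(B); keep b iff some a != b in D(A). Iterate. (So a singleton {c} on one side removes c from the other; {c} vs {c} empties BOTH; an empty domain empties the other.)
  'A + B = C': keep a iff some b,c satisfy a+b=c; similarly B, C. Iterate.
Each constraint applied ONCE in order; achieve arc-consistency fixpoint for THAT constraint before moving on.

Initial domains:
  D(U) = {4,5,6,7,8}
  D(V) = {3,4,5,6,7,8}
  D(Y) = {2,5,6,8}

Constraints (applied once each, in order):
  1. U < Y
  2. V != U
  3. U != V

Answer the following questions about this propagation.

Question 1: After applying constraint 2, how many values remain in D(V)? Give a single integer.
Answer: 6

Derivation:
Constraint 1 (U < Y) on D(U)={4,5,6,7,8} D(Y)={2,5,6,8}: U {4,5,6,7,8}->{4,5,6,7}; Y {2,5,6,8}->{5,6,8}
Constraint 2 (V != U) on D(V)={3,4,5,6,7,8} D(U)={4,5,6,7}: no change
So after constraint 2: D(V)={3,4,5,6,7,8}, size = 6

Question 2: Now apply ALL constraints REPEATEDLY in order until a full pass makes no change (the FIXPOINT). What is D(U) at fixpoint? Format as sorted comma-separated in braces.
pass 0 (initial): D(U)={4,5,6,7,8}
pass 1: U {4,5,6,7,8}->{4,5,6,7}; Y {2,5,6,8}->{5,6,8}
pass 2: no change
Fixpoint after 2 passes: D(U) = {4,5,6,7}

Answer: {4,5,6,7}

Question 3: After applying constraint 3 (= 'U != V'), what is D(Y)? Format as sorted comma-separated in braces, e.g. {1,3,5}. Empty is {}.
Constraint 1 (U < Y) on D(U)={4,5,6,7,8} D(Y)={2,5,6,8}: U {4,5,6,7,8}->{4,5,6,7}; Y {2,5,6,8}->{5,6,8}
Constraint 2 (V != U) on D(V)={3,4,5,6,7,8} D(U)={4,5,6,7}: no change
Constraint 3 (U != V) on D(U)={4,5,6,7} D(V)={3,4,5,6,7,8}: no change
So after constraint 3: D(Y) = {5,6,8}

Answer: {5,6,8}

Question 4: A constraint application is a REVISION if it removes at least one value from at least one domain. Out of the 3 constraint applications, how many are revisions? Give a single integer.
Constraint 1 (U < Y) on D(U)={4,5,6,7,8} D(Y)={2,5,6,8}: U {4,5,6,7,8}->{4,5,6,7}; Y {2,5,6,8}->{5,6,8} => REVISION
Constraint 2 (V != U) on D(V)={3,4,5,6,7,8} D(U)={4,5,6,7}: no change => not a revision
Constraint 3 (U != V) on D(U)={4,5,6,7} D(V)={3,4,5,6,7,8}: no change => not a revision
Total revisions = 1

Answer: 1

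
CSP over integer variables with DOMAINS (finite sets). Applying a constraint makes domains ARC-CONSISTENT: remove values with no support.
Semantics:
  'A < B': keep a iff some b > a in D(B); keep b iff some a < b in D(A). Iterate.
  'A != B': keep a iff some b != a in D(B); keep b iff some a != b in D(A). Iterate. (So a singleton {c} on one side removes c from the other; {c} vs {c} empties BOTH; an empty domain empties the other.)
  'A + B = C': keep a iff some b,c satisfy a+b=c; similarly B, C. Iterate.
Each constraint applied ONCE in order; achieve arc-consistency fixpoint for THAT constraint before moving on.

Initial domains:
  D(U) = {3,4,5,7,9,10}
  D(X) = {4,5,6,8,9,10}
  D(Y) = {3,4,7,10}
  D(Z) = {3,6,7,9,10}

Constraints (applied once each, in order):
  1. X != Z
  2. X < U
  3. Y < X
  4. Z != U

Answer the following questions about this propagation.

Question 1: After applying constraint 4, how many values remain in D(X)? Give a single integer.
Answer: 5

Derivation:
Constraint 1 (X != Z) on D(X)={4,5,6,8,9,10} D(Z)={3,6,7,9,10}: no change
Constraint 2 (X < U) on D(X)={4,5,6,8,9,10} D(U)={3,4,5,7,9,10}: X {4,5,6,8,9,10}->{4,5,6,8,9}; U {3,4,5,7,9,10}->{5,7,9,10}
Constraint 3 (Y < X) on D(Y)={3,4,7,10} D(X)={4,5,6,8,9}: Y {3,4,7,10}->{3,4,7}
Constraint 4 (Z != U) on D(Z)={3,6,7,9,10} D(U)={5,7,9,10}: no change
So after constraint 4: D(X)={4,5,6,8,9}, size = 5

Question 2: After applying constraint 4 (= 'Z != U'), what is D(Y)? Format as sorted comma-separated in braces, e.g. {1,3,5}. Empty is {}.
Constraint 1 (X != Z) on D(X)={4,5,6,8,9,10} D(Z)={3,6,7,9,10}: no change
Constraint 2 (X < U) on D(X)={4,5,6,8,9,10} D(U)={3,4,5,7,9,10}: X {4,5,6,8,9,10}->{4,5,6,8,9}; U {3,4,5,7,9,10}->{5,7,9,10}
Constraint 3 (Y < X) on D(Y)={3,4,7,10} D(X)={4,5,6,8,9}: Y {3,4,7,10}->{3,4,7}
Constraint 4 (Z != U) on D(Z)={3,6,7,9,10} D(U)={5,7,9,10}: no change
So after constraint 4: D(Y) = {3,4,7}

Answer: {3,4,7}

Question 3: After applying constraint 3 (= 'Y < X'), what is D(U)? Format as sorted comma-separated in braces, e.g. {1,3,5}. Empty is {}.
Constraint 1 (X != Z) on D(X)={4,5,6,8,9,10} D(Z)={3,6,7,9,10}: no change
Constraint 2 (X < U) on D(X)={4,5,6,8,9,10} D(U)={3,4,5,7,9,10}: X {4,5,6,8,9,10}->{4,5,6,8,9}; U {3,4,5,7,9,10}->{5,7,9,10}
Constraint 3 (Y < X) on D(Y)={3,4,7,10} D(X)={4,5,6,8,9}: Y {3,4,7,10}->{3,4,7}
So after constraint 3: D(U) = {5,7,9,10}

Answer: {5,7,9,10}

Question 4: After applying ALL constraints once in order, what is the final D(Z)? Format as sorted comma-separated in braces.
Constraint 1 (X != Z) on D(X)={4,5,6,8,9,10} D(Z)={3,6,7,9,10}: no change
Constraint 2 (X < U) on D(X)={4,5,6,8,9,10} D(U)={3,4,5,7,9,10}: X {4,5,6,8,9,10}->{4,5,6,8,9}; U {3,4,5,7,9,10}->{5,7,9,10}
Constraint 3 (Y < X) on D(Y)={3,4,7,10} D(X)={4,5,6,8,9}: Y {3,4,7,10}->{3,4,7}
Constraint 4 (Z != U) on D(Z)={3,6,7,9,10} D(U)={5,7,9,10}: no change
So after all 4 constraints: D(Z) = {3,6,7,9,10}

Answer: {3,6,7,9,10}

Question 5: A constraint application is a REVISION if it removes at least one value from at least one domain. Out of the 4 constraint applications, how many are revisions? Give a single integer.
Constraint 1 (X != Z) on D(X)={4,5,6,8,9,10} D(Z)={3,6,7,9,10}: no change => not a revision
Constraint 2 (X < U) on D(X)={4,5,6,8,9,10} D(U)={3,4,5,7,9,10}: X {4,5,6,8,9,10}->{4,5,6,8,9}; U {3,4,5,7,9,10}->{5,7,9,10} => REVISION
Constraint 3 (Y < X) on D(Y)={3,4,7,10} D(X)={4,5,6,8,9}: Y {3,4,7,10}->{3,4,7} => REVISION
Constraint 4 (Z != U) on D(Z)={3,6,7,9,10} D(U)={5,7,9,10}: no change => not a revision
Total revisions = 2

Answer: 2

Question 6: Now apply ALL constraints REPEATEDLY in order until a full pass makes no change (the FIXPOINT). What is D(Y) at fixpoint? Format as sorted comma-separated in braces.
pass 0 (initial): D(Y)={3,4,7,10}
pass 1: U {3,4,5,7,9,10}->{5,7,9,10}; X {4,5,6,8,9,10}->{4,5,6,8,9}; Y {3,4,7,10}->{3,4,7}
pass 2: no change
Fixpoint after 2 passes: D(Y) = {3,4,7}

Answer: {3,4,7}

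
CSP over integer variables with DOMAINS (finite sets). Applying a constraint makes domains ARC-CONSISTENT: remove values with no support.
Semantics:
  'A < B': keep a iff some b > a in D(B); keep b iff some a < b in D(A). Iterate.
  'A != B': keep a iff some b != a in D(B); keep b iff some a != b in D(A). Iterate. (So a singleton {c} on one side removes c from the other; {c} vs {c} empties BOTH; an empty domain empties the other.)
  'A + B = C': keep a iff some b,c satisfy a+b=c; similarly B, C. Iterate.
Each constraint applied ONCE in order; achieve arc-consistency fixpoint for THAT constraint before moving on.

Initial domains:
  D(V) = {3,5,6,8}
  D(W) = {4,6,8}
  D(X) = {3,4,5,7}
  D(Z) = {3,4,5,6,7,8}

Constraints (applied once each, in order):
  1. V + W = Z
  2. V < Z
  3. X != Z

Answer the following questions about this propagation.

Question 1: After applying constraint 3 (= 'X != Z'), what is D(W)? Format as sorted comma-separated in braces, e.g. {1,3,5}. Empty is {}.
Answer: {4}

Derivation:
Constraint 1 (V + W = Z) on D(V)={3,5,6,8} D(W)={4,6,8} D(Z)={3,4,5,6,7,8}: V {3,5,6,8}->{3}; W {4,6,8}->{4}; Z {3,4,5,6,7,8}->{7}
Constraint 2 (V < Z) on D(V)={3} D(Z)={7}: no change
Constraint 3 (X != Z) on D(X)={3,4,5,7} D(Z)={7}: X {3,4,5,7}->{3,4,5}
So after constraint 3: D(W) = {4}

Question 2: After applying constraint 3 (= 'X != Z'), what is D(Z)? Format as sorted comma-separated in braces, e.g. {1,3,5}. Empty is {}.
Constraint 1 (V + W = Z) on D(V)={3,5,6,8} D(W)={4,6,8} D(Z)={3,4,5,6,7,8}: V {3,5,6,8}->{3}; W {4,6,8}->{4}; Z {3,4,5,6,7,8}->{7}
Constraint 2 (V < Z) on D(V)={3} D(Z)={7}: no change
Constraint 3 (X != Z) on D(X)={3,4,5,7} D(Z)={7}: X {3,4,5,7}->{3,4,5}
So after constraint 3: D(Z) = {7}

Answer: {7}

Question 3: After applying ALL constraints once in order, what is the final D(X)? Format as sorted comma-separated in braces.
Answer: {3,4,5}

Derivation:
Constraint 1 (V + W = Z) on D(V)={3,5,6,8} D(W)={4,6,8} D(Z)={3,4,5,6,7,8}: V {3,5,6,8}->{3}; W {4,6,8}->{4}; Z {3,4,5,6,7,8}->{7}
Constraint 2 (V < Z) on D(V)={3} D(Z)={7}: no change
Constraint 3 (X != Z) on D(X)={3,4,5,7} D(Z)={7}: X {3,4,5,7}->{3,4,5}
So after all 3 constraints: D(X) = {3,4,5}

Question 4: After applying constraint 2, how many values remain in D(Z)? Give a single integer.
Constraint 1 (V + W = Z) on D(V)={3,5,6,8} D(W)={4,6,8} D(Z)={3,4,5,6,7,8}: V {3,5,6,8}->{3}; W {4,6,8}->{4}; Z {3,4,5,6,7,8}->{7}
Constraint 2 (V < Z) on D(V)={3} D(Z)={7}: no change
So after constraint 2: D(Z)={7}, size = 1

Answer: 1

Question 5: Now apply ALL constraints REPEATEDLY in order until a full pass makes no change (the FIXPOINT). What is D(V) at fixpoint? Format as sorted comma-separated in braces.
Answer: {3}

Derivation:
pass 0 (initial): D(V)={3,5,6,8}
pass 1: V {3,5,6,8}->{3}; W {4,6,8}->{4}; X {3,4,5,7}->{3,4,5}; Z {3,4,5,6,7,8}->{7}
pass 2: no change
Fixpoint after 2 passes: D(V) = {3}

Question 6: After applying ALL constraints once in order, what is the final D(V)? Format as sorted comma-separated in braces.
Answer: {3}

Derivation:
Constraint 1 (V + W = Z) on D(V)={3,5,6,8} D(W)={4,6,8} D(Z)={3,4,5,6,7,8}: V {3,5,6,8}->{3}; W {4,6,8}->{4}; Z {3,4,5,6,7,8}->{7}
Constraint 2 (V < Z) on D(V)={3} D(Z)={7}: no change
Constraint 3 (X != Z) on D(X)={3,4,5,7} D(Z)={7}: X {3,4,5,7}->{3,4,5}
So after all 3 constraints: D(V) = {3}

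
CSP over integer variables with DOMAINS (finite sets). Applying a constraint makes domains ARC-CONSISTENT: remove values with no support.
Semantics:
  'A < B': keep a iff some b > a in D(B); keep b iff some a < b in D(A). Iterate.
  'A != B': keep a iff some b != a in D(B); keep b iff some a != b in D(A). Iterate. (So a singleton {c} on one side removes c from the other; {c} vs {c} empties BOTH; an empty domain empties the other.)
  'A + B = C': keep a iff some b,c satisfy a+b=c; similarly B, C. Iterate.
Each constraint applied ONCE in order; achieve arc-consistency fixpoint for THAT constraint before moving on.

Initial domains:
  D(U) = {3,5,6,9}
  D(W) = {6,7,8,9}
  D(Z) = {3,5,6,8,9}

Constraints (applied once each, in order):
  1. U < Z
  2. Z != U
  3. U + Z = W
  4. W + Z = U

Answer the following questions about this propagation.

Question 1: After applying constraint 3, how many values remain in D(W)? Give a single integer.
Constraint 1 (U < Z) on D(U)={3,5,6,9} D(Z)={3,5,6,8,9}: U {3,5,6,9}->{3,5,6}; Z {3,5,6,8,9}->{5,6,8,9}
Constraint 2 (Z != U) on D(Z)={5,6,8,9} D(U)={3,5,6}: no change
Constraint 3 (U + Z = W) on D(U)={3,5,6} D(Z)={5,6,8,9} D(W)={6,7,8,9}: U {3,5,6}->{3}; Z {5,6,8,9}->{5,6}; W {6,7,8,9}->{8,9}
So after constraint 3: D(W)={8,9}, size = 2

Answer: 2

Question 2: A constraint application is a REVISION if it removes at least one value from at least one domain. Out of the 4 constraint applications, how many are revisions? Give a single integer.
Answer: 3

Derivation:
Constraint 1 (U < Z) on D(U)={3,5,6,9} D(Z)={3,5,6,8,9}: U {3,5,6,9}->{3,5,6}; Z {3,5,6,8,9}->{5,6,8,9} => REVISION
Constraint 2 (Z != U) on D(Z)={5,6,8,9} D(U)={3,5,6}: no change => not a revision
Constraint 3 (U + Z = W) on D(U)={3,5,6} D(Z)={5,6,8,9} D(W)={6,7,8,9}: U {3,5,6}->{3}; Z {5,6,8,9}->{5,6}; W {6,7,8,9}->{8,9} => REVISION
Constraint 4 (W + Z = U) on D(W)={8,9} D(Z)={5,6} D(U)={3}: W {8,9}->{}; Z {5,6}->{}; U {3}->{} => REVISION
Total revisions = 3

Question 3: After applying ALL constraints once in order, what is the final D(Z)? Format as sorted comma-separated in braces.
Constraint 1 (U < Z) on D(U)={3,5,6,9} D(Z)={3,5,6,8,9}: U {3,5,6,9}->{3,5,6}; Z {3,5,6,8,9}->{5,6,8,9}
Constraint 2 (Z != U) on D(Z)={5,6,8,9} D(U)={3,5,6}: no change
Constraint 3 (U + Z = W) on D(U)={3,5,6} D(Z)={5,6,8,9} D(W)={6,7,8,9}: U {3,5,6}->{3}; Z {5,6,8,9}->{5,6}; W {6,7,8,9}->{8,9}
Constraint 4 (W + Z = U) on D(W)={8,9} D(Z)={5,6} D(U)={3}: W {8,9}->{}; Z {5,6}->{}; U {3}->{}
So after all 4 constraints: D(Z) = {}

Answer: {}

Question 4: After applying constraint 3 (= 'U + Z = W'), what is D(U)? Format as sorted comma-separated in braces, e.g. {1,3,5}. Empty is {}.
Answer: {3}

Derivation:
Constraint 1 (U < Z) on D(U)={3,5,6,9} D(Z)={3,5,6,8,9}: U {3,5,6,9}->{3,5,6}; Z {3,5,6,8,9}->{5,6,8,9}
Constraint 2 (Z != U) on D(Z)={5,6,8,9} D(U)={3,5,6}: no change
Constraint 3 (U + Z = W) on D(U)={3,5,6} D(Z)={5,6,8,9} D(W)={6,7,8,9}: U {3,5,6}->{3}; Z {5,6,8,9}->{5,6}; W {6,7,8,9}->{8,9}
So after constraint 3: D(U) = {3}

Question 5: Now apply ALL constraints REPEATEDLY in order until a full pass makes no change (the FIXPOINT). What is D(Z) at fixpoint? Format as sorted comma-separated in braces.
pass 0 (initial): D(Z)={3,5,6,8,9}
pass 1: U {3,5,6,9}->{}; W {6,7,8,9}->{}; Z {3,5,6,8,9}->{}
pass 2: no change
Fixpoint after 2 passes: D(Z) = {}

Answer: {}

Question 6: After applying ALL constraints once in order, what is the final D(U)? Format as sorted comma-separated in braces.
Answer: {}

Derivation:
Constraint 1 (U < Z) on D(U)={3,5,6,9} D(Z)={3,5,6,8,9}: U {3,5,6,9}->{3,5,6}; Z {3,5,6,8,9}->{5,6,8,9}
Constraint 2 (Z != U) on D(Z)={5,6,8,9} D(U)={3,5,6}: no change
Constraint 3 (U + Z = W) on D(U)={3,5,6} D(Z)={5,6,8,9} D(W)={6,7,8,9}: U {3,5,6}->{3}; Z {5,6,8,9}->{5,6}; W {6,7,8,9}->{8,9}
Constraint 4 (W + Z = U) on D(W)={8,9} D(Z)={5,6} D(U)={3}: W {8,9}->{}; Z {5,6}->{}; U {3}->{}
So after all 4 constraints: D(U) = {}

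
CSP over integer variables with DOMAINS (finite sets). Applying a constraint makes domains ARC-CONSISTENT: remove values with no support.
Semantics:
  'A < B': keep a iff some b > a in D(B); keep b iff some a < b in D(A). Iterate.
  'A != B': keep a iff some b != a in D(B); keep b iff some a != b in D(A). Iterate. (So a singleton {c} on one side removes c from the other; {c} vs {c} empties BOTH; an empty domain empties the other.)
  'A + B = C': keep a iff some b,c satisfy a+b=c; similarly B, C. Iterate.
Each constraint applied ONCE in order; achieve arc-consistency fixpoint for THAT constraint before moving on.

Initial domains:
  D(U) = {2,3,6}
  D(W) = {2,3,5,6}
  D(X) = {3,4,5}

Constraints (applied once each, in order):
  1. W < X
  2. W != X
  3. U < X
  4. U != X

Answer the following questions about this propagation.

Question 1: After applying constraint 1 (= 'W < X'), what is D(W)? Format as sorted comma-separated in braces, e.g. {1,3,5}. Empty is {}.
Constraint 1 (W < X) on D(W)={2,3,5,6} D(X)={3,4,5}: W {2,3,5,6}->{2,3}
So after constraint 1: D(W) = {2,3}

Answer: {2,3}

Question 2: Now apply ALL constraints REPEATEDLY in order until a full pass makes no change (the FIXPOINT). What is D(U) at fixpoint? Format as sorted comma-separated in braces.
Answer: {2,3}

Derivation:
pass 0 (initial): D(U)={2,3,6}
pass 1: U {2,3,6}->{2,3}; W {2,3,5,6}->{2,3}
pass 2: no change
Fixpoint after 2 passes: D(U) = {2,3}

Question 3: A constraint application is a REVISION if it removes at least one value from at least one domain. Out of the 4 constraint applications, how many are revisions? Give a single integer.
Answer: 2

Derivation:
Constraint 1 (W < X) on D(W)={2,3,5,6} D(X)={3,4,5}: W {2,3,5,6}->{2,3} => REVISION
Constraint 2 (W != X) on D(W)={2,3} D(X)={3,4,5}: no change => not a revision
Constraint 3 (U < X) on D(U)={2,3,6} D(X)={3,4,5}: U {2,3,6}->{2,3} => REVISION
Constraint 4 (U != X) on D(U)={2,3} D(X)={3,4,5}: no change => not a revision
Total revisions = 2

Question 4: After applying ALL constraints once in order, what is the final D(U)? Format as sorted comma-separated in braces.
Answer: {2,3}

Derivation:
Constraint 1 (W < X) on D(W)={2,3,5,6} D(X)={3,4,5}: W {2,3,5,6}->{2,3}
Constraint 2 (W != X) on D(W)={2,3} D(X)={3,4,5}: no change
Constraint 3 (U < X) on D(U)={2,3,6} D(X)={3,4,5}: U {2,3,6}->{2,3}
Constraint 4 (U != X) on D(U)={2,3} D(X)={3,4,5}: no change
So after all 4 constraints: D(U) = {2,3}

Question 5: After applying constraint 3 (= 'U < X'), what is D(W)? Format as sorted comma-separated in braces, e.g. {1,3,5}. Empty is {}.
Constraint 1 (W < X) on D(W)={2,3,5,6} D(X)={3,4,5}: W {2,3,5,6}->{2,3}
Constraint 2 (W != X) on D(W)={2,3} D(X)={3,4,5}: no change
Constraint 3 (U < X) on D(U)={2,3,6} D(X)={3,4,5}: U {2,3,6}->{2,3}
So after constraint 3: D(W) = {2,3}

Answer: {2,3}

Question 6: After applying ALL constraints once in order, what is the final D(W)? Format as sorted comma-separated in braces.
Constraint 1 (W < X) on D(W)={2,3,5,6} D(X)={3,4,5}: W {2,3,5,6}->{2,3}
Constraint 2 (W != X) on D(W)={2,3} D(X)={3,4,5}: no change
Constraint 3 (U < X) on D(U)={2,3,6} D(X)={3,4,5}: U {2,3,6}->{2,3}
Constraint 4 (U != X) on D(U)={2,3} D(X)={3,4,5}: no change
So after all 4 constraints: D(W) = {2,3}

Answer: {2,3}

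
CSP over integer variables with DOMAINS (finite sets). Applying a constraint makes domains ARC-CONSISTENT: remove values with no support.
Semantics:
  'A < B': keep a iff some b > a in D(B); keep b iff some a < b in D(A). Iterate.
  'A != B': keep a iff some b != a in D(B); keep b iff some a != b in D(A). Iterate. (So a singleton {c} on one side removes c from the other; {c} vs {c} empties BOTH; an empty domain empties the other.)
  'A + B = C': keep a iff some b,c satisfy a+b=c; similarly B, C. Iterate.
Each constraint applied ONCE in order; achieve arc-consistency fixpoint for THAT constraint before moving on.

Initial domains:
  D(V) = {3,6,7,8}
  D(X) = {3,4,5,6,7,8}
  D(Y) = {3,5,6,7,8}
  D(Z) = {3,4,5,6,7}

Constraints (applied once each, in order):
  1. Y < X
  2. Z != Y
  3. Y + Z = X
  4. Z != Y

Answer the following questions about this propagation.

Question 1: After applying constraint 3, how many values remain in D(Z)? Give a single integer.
Answer: 3

Derivation:
Constraint 1 (Y < X) on D(Y)={3,5,6,7,8} D(X)={3,4,5,6,7,8}: Y {3,5,6,7,8}->{3,5,6,7}; X {3,4,5,6,7,8}->{4,5,6,7,8}
Constraint 2 (Z != Y) on D(Z)={3,4,5,6,7} D(Y)={3,5,6,7}: no change
Constraint 3 (Y + Z = X) on D(Y)={3,5,6,7} D(Z)={3,4,5,6,7} D(X)={4,5,6,7,8}: Y {3,5,6,7}->{3,5}; Z {3,4,5,6,7}->{3,4,5}; X {4,5,6,7,8}->{6,7,8}
So after constraint 3: D(Z)={3,4,5}, size = 3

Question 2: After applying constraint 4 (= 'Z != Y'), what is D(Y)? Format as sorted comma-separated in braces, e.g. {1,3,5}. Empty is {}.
Answer: {3,5}

Derivation:
Constraint 1 (Y < X) on D(Y)={3,5,6,7,8} D(X)={3,4,5,6,7,8}: Y {3,5,6,7,8}->{3,5,6,7}; X {3,4,5,6,7,8}->{4,5,6,7,8}
Constraint 2 (Z != Y) on D(Z)={3,4,5,6,7} D(Y)={3,5,6,7}: no change
Constraint 3 (Y + Z = X) on D(Y)={3,5,6,7} D(Z)={3,4,5,6,7} D(X)={4,5,6,7,8}: Y {3,5,6,7}->{3,5}; Z {3,4,5,6,7}->{3,4,5}; X {4,5,6,7,8}->{6,7,8}
Constraint 4 (Z != Y) on D(Z)={3,4,5} D(Y)={3,5}: no change
So after constraint 4: D(Y) = {3,5}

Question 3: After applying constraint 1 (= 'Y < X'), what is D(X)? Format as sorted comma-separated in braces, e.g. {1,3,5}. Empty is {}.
Constraint 1 (Y < X) on D(Y)={3,5,6,7,8} D(X)={3,4,5,6,7,8}: Y {3,5,6,7,8}->{3,5,6,7}; X {3,4,5,6,7,8}->{4,5,6,7,8}
So after constraint 1: D(X) = {4,5,6,7,8}

Answer: {4,5,6,7,8}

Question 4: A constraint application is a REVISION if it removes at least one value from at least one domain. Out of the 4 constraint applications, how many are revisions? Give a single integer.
Answer: 2

Derivation:
Constraint 1 (Y < X) on D(Y)={3,5,6,7,8} D(X)={3,4,5,6,7,8}: Y {3,5,6,7,8}->{3,5,6,7}; X {3,4,5,6,7,8}->{4,5,6,7,8} => REVISION
Constraint 2 (Z != Y) on D(Z)={3,4,5,6,7} D(Y)={3,5,6,7}: no change => not a revision
Constraint 3 (Y + Z = X) on D(Y)={3,5,6,7} D(Z)={3,4,5,6,7} D(X)={4,5,6,7,8}: Y {3,5,6,7}->{3,5}; Z {3,4,5,6,7}->{3,4,5}; X {4,5,6,7,8}->{6,7,8} => REVISION
Constraint 4 (Z != Y) on D(Z)={3,4,5} D(Y)={3,5}: no change => not a revision
Total revisions = 2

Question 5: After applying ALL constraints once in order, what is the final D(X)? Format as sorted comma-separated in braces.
Answer: {6,7,8}

Derivation:
Constraint 1 (Y < X) on D(Y)={3,5,6,7,8} D(X)={3,4,5,6,7,8}: Y {3,5,6,7,8}->{3,5,6,7}; X {3,4,5,6,7,8}->{4,5,6,7,8}
Constraint 2 (Z != Y) on D(Z)={3,4,5,6,7} D(Y)={3,5,6,7}: no change
Constraint 3 (Y + Z = X) on D(Y)={3,5,6,7} D(Z)={3,4,5,6,7} D(X)={4,5,6,7,8}: Y {3,5,6,7}->{3,5}; Z {3,4,5,6,7}->{3,4,5}; X {4,5,6,7,8}->{6,7,8}
Constraint 4 (Z != Y) on D(Z)={3,4,5} D(Y)={3,5}: no change
So after all 4 constraints: D(X) = {6,7,8}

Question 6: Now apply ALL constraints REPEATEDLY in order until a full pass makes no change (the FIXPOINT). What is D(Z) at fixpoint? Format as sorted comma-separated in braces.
pass 0 (initial): D(Z)={3,4,5,6,7}
pass 1: X {3,4,5,6,7,8}->{6,7,8}; Y {3,5,6,7,8}->{3,5}; Z {3,4,5,6,7}->{3,4,5}
pass 2: no change
Fixpoint after 2 passes: D(Z) = {3,4,5}

Answer: {3,4,5}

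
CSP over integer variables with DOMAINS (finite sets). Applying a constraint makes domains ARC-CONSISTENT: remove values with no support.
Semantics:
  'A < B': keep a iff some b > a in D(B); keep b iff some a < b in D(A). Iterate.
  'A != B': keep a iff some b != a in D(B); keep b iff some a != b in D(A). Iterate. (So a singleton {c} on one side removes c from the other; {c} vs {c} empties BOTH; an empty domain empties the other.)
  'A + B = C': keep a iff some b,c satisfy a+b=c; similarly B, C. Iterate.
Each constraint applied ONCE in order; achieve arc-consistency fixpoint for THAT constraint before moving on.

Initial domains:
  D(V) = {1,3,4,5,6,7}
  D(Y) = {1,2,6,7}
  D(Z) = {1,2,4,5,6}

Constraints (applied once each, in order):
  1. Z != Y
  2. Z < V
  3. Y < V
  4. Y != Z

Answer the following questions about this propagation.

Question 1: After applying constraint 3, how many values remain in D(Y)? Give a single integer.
Answer: 3

Derivation:
Constraint 1 (Z != Y) on D(Z)={1,2,4,5,6} D(Y)={1,2,6,7}: no change
Constraint 2 (Z < V) on D(Z)={1,2,4,5,6} D(V)={1,3,4,5,6,7}: V {1,3,4,5,6,7}->{3,4,5,6,7}
Constraint 3 (Y < V) on D(Y)={1,2,6,7} D(V)={3,4,5,6,7}: Y {1,2,6,7}->{1,2,6}
So after constraint 3: D(Y)={1,2,6}, size = 3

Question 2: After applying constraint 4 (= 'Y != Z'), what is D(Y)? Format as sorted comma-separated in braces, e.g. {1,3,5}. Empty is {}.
Answer: {1,2,6}

Derivation:
Constraint 1 (Z != Y) on D(Z)={1,2,4,5,6} D(Y)={1,2,6,7}: no change
Constraint 2 (Z < V) on D(Z)={1,2,4,5,6} D(V)={1,3,4,5,6,7}: V {1,3,4,5,6,7}->{3,4,5,6,7}
Constraint 3 (Y < V) on D(Y)={1,2,6,7} D(V)={3,4,5,6,7}: Y {1,2,6,7}->{1,2,6}
Constraint 4 (Y != Z) on D(Y)={1,2,6} D(Z)={1,2,4,5,6}: no change
So after constraint 4: D(Y) = {1,2,6}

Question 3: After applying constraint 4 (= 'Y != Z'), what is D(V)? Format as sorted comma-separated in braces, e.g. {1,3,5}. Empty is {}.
Constraint 1 (Z != Y) on D(Z)={1,2,4,5,6} D(Y)={1,2,6,7}: no change
Constraint 2 (Z < V) on D(Z)={1,2,4,5,6} D(V)={1,3,4,5,6,7}: V {1,3,4,5,6,7}->{3,4,5,6,7}
Constraint 3 (Y < V) on D(Y)={1,2,6,7} D(V)={3,4,5,6,7}: Y {1,2,6,7}->{1,2,6}
Constraint 4 (Y != Z) on D(Y)={1,2,6} D(Z)={1,2,4,5,6}: no change
So after constraint 4: D(V) = {3,4,5,6,7}

Answer: {3,4,5,6,7}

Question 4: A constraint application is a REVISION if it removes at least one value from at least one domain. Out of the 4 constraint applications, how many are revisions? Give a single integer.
Constraint 1 (Z != Y) on D(Z)={1,2,4,5,6} D(Y)={1,2,6,7}: no change => not a revision
Constraint 2 (Z < V) on D(Z)={1,2,4,5,6} D(V)={1,3,4,5,6,7}: V {1,3,4,5,6,7}->{3,4,5,6,7} => REVISION
Constraint 3 (Y < V) on D(Y)={1,2,6,7} D(V)={3,4,5,6,7}: Y {1,2,6,7}->{1,2,6} => REVISION
Constraint 4 (Y != Z) on D(Y)={1,2,6} D(Z)={1,2,4,5,6}: no change => not a revision
Total revisions = 2

Answer: 2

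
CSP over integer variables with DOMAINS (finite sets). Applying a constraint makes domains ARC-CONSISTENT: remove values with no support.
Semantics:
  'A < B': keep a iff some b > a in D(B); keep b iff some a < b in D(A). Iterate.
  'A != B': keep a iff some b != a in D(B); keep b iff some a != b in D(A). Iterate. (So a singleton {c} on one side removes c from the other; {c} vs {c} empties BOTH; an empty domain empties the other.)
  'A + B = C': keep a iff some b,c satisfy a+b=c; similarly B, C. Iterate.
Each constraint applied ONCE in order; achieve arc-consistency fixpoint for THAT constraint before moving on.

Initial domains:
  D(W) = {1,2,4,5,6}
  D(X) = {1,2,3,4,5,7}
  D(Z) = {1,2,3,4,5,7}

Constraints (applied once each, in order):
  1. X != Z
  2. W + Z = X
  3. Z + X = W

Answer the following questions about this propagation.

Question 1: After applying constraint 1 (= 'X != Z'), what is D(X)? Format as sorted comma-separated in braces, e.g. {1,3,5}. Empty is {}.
Constraint 1 (X != Z) on D(X)={1,2,3,4,5,7} D(Z)={1,2,3,4,5,7}: no change
So after constraint 1: D(X) = {1,2,3,4,5,7}

Answer: {1,2,3,4,5,7}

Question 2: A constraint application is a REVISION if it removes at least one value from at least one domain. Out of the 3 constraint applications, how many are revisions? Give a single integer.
Constraint 1 (X != Z) on D(X)={1,2,3,4,5,7} D(Z)={1,2,3,4,5,7}: no change => not a revision
Constraint 2 (W + Z = X) on D(W)={1,2,4,5,6} D(Z)={1,2,3,4,5,7} D(X)={1,2,3,4,5,7}: Z {1,2,3,4,5,7}->{1,2,3,4,5}; X {1,2,3,4,5,7}->{2,3,4,5,7} => REVISION
Constraint 3 (Z + X = W) on D(Z)={1,2,3,4,5} D(X)={2,3,4,5,7} D(W)={1,2,4,5,6}: Z {1,2,3,4,5}->{1,2,3,4}; X {2,3,4,5,7}->{2,3,4,5}; W {1,2,4,5,6}->{4,5,6} => REVISION
Total revisions = 2

Answer: 2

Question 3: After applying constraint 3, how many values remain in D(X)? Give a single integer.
Constraint 1 (X != Z) on D(X)={1,2,3,4,5,7} D(Z)={1,2,3,4,5,7}: no change
Constraint 2 (W + Z = X) on D(W)={1,2,4,5,6} D(Z)={1,2,3,4,5,7} D(X)={1,2,3,4,5,7}: Z {1,2,3,4,5,7}->{1,2,3,4,5}; X {1,2,3,4,5,7}->{2,3,4,5,7}
Constraint 3 (Z + X = W) on D(Z)={1,2,3,4,5} D(X)={2,3,4,5,7} D(W)={1,2,4,5,6}: Z {1,2,3,4,5}->{1,2,3,4}; X {2,3,4,5,7}->{2,3,4,5}; W {1,2,4,5,6}->{4,5,6}
So after constraint 3: D(X)={2,3,4,5}, size = 4

Answer: 4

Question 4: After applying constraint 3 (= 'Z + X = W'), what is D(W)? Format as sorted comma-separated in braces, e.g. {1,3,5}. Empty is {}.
Answer: {4,5,6}

Derivation:
Constraint 1 (X != Z) on D(X)={1,2,3,4,5,7} D(Z)={1,2,3,4,5,7}: no change
Constraint 2 (W + Z = X) on D(W)={1,2,4,5,6} D(Z)={1,2,3,4,5,7} D(X)={1,2,3,4,5,7}: Z {1,2,3,4,5,7}->{1,2,3,4,5}; X {1,2,3,4,5,7}->{2,3,4,5,7}
Constraint 3 (Z + X = W) on D(Z)={1,2,3,4,5} D(X)={2,3,4,5,7} D(W)={1,2,4,5,6}: Z {1,2,3,4,5}->{1,2,3,4}; X {2,3,4,5,7}->{2,3,4,5}; W {1,2,4,5,6}->{4,5,6}
So after constraint 3: D(W) = {4,5,6}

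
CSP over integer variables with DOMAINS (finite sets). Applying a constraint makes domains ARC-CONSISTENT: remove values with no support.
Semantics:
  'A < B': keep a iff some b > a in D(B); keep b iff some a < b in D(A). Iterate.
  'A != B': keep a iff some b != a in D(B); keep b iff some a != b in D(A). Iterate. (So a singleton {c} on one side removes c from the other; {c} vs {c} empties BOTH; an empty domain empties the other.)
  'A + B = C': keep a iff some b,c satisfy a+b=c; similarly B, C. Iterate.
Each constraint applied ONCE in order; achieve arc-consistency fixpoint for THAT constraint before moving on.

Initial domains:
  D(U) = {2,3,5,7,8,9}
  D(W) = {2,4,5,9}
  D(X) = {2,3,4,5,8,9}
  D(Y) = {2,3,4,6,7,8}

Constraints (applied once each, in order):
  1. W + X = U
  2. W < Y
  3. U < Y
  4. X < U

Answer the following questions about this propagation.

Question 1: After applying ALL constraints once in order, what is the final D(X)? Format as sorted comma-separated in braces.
Answer: {2,3,4,5}

Derivation:
Constraint 1 (W + X = U) on D(W)={2,4,5,9} D(X)={2,3,4,5,8,9} D(U)={2,3,5,7,8,9}: W {2,4,5,9}->{2,4,5}; X {2,3,4,5,8,9}->{2,3,4,5}; U {2,3,5,7,8,9}->{5,7,8,9}
Constraint 2 (W < Y) on D(W)={2,4,5} D(Y)={2,3,4,6,7,8}: Y {2,3,4,6,7,8}->{3,4,6,7,8}
Constraint 3 (U < Y) on D(U)={5,7,8,9} D(Y)={3,4,6,7,8}: U {5,7,8,9}->{5,7}; Y {3,4,6,7,8}->{6,7,8}
Constraint 4 (X < U) on D(X)={2,3,4,5} D(U)={5,7}: no change
So after all 4 constraints: D(X) = {2,3,4,5}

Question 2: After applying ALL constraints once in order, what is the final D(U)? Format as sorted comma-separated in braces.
Answer: {5,7}

Derivation:
Constraint 1 (W + X = U) on D(W)={2,4,5,9} D(X)={2,3,4,5,8,9} D(U)={2,3,5,7,8,9}: W {2,4,5,9}->{2,4,5}; X {2,3,4,5,8,9}->{2,3,4,5}; U {2,3,5,7,8,9}->{5,7,8,9}
Constraint 2 (W < Y) on D(W)={2,4,5} D(Y)={2,3,4,6,7,8}: Y {2,3,4,6,7,8}->{3,4,6,7,8}
Constraint 3 (U < Y) on D(U)={5,7,8,9} D(Y)={3,4,6,7,8}: U {5,7,8,9}->{5,7}; Y {3,4,6,7,8}->{6,7,8}
Constraint 4 (X < U) on D(X)={2,3,4,5} D(U)={5,7}: no change
So after all 4 constraints: D(U) = {5,7}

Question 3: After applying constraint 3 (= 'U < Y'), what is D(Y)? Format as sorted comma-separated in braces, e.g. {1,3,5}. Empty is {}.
Answer: {6,7,8}

Derivation:
Constraint 1 (W + X = U) on D(W)={2,4,5,9} D(X)={2,3,4,5,8,9} D(U)={2,3,5,7,8,9}: W {2,4,5,9}->{2,4,5}; X {2,3,4,5,8,9}->{2,3,4,5}; U {2,3,5,7,8,9}->{5,7,8,9}
Constraint 2 (W < Y) on D(W)={2,4,5} D(Y)={2,3,4,6,7,8}: Y {2,3,4,6,7,8}->{3,4,6,7,8}
Constraint 3 (U < Y) on D(U)={5,7,8,9} D(Y)={3,4,6,7,8}: U {5,7,8,9}->{5,7}; Y {3,4,6,7,8}->{6,7,8}
So after constraint 3: D(Y) = {6,7,8}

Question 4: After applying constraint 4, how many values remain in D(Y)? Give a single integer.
Constraint 1 (W + X = U) on D(W)={2,4,5,9} D(X)={2,3,4,5,8,9} D(U)={2,3,5,7,8,9}: W {2,4,5,9}->{2,4,5}; X {2,3,4,5,8,9}->{2,3,4,5}; U {2,3,5,7,8,9}->{5,7,8,9}
Constraint 2 (W < Y) on D(W)={2,4,5} D(Y)={2,3,4,6,7,8}: Y {2,3,4,6,7,8}->{3,4,6,7,8}
Constraint 3 (U < Y) on D(U)={5,7,8,9} D(Y)={3,4,6,7,8}: U {5,7,8,9}->{5,7}; Y {3,4,6,7,8}->{6,7,8}
Constraint 4 (X < U) on D(X)={2,3,4,5} D(U)={5,7}: no change
So after constraint 4: D(Y)={6,7,8}, size = 3

Answer: 3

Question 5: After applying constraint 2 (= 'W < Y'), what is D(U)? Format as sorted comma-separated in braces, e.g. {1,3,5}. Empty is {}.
Answer: {5,7,8,9}

Derivation:
Constraint 1 (W + X = U) on D(W)={2,4,5,9} D(X)={2,3,4,5,8,9} D(U)={2,3,5,7,8,9}: W {2,4,5,9}->{2,4,5}; X {2,3,4,5,8,9}->{2,3,4,5}; U {2,3,5,7,8,9}->{5,7,8,9}
Constraint 2 (W < Y) on D(W)={2,4,5} D(Y)={2,3,4,6,7,8}: Y {2,3,4,6,7,8}->{3,4,6,7,8}
So after constraint 2: D(U) = {5,7,8,9}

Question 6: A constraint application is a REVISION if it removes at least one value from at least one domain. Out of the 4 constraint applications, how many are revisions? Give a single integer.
Answer: 3

Derivation:
Constraint 1 (W + X = U) on D(W)={2,4,5,9} D(X)={2,3,4,5,8,9} D(U)={2,3,5,7,8,9}: W {2,4,5,9}->{2,4,5}; X {2,3,4,5,8,9}->{2,3,4,5}; U {2,3,5,7,8,9}->{5,7,8,9} => REVISION
Constraint 2 (W < Y) on D(W)={2,4,5} D(Y)={2,3,4,6,7,8}: Y {2,3,4,6,7,8}->{3,4,6,7,8} => REVISION
Constraint 3 (U < Y) on D(U)={5,7,8,9} D(Y)={3,4,6,7,8}: U {5,7,8,9}->{5,7}; Y {3,4,6,7,8}->{6,7,8} => REVISION
Constraint 4 (X < U) on D(X)={2,3,4,5} D(U)={5,7}: no change => not a revision
Total revisions = 3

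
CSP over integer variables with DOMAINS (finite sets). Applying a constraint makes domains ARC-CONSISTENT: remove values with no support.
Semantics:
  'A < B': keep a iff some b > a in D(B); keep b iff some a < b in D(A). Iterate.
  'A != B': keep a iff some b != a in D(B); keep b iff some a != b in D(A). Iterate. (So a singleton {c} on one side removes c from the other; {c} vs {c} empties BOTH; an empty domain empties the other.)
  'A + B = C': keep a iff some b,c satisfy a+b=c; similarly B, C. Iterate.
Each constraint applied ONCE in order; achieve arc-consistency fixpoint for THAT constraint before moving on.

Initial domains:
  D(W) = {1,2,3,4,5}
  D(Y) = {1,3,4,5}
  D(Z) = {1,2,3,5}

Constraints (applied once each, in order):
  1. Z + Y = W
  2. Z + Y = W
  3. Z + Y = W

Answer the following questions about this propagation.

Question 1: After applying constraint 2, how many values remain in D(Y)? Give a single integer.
Answer: 3

Derivation:
Constraint 1 (Z + Y = W) on D(Z)={1,2,3,5} D(Y)={1,3,4,5} D(W)={1,2,3,4,5}: Z {1,2,3,5}->{1,2,3}; Y {1,3,4,5}->{1,3,4}; W {1,2,3,4,5}->{2,3,4,5}
Constraint 2 (Z + Y = W) on D(Z)={1,2,3} D(Y)={1,3,4} D(W)={2,3,4,5}: no change
So after constraint 2: D(Y)={1,3,4}, size = 3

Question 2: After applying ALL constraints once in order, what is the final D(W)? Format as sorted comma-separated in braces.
Constraint 1 (Z + Y = W) on D(Z)={1,2,3,5} D(Y)={1,3,4,5} D(W)={1,2,3,4,5}: Z {1,2,3,5}->{1,2,3}; Y {1,3,4,5}->{1,3,4}; W {1,2,3,4,5}->{2,3,4,5}
Constraint 2 (Z + Y = W) on D(Z)={1,2,3} D(Y)={1,3,4} D(W)={2,3,4,5}: no change
Constraint 3 (Z + Y = W) on D(Z)={1,2,3} D(Y)={1,3,4} D(W)={2,3,4,5}: no change
So after all 3 constraints: D(W) = {2,3,4,5}

Answer: {2,3,4,5}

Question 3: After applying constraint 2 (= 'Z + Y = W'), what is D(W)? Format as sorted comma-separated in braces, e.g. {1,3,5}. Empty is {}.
Answer: {2,3,4,5}

Derivation:
Constraint 1 (Z + Y = W) on D(Z)={1,2,3,5} D(Y)={1,3,4,5} D(W)={1,2,3,4,5}: Z {1,2,3,5}->{1,2,3}; Y {1,3,4,5}->{1,3,4}; W {1,2,3,4,5}->{2,3,4,5}
Constraint 2 (Z + Y = W) on D(Z)={1,2,3} D(Y)={1,3,4} D(W)={2,3,4,5}: no change
So after constraint 2: D(W) = {2,3,4,5}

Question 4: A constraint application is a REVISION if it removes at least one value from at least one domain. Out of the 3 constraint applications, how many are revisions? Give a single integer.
Answer: 1

Derivation:
Constraint 1 (Z + Y = W) on D(Z)={1,2,3,5} D(Y)={1,3,4,5} D(W)={1,2,3,4,5}: Z {1,2,3,5}->{1,2,3}; Y {1,3,4,5}->{1,3,4}; W {1,2,3,4,5}->{2,3,4,5} => REVISION
Constraint 2 (Z + Y = W) on D(Z)={1,2,3} D(Y)={1,3,4} D(W)={2,3,4,5}: no change => not a revision
Constraint 3 (Z + Y = W) on D(Z)={1,2,3} D(Y)={1,3,4} D(W)={2,3,4,5}: no change => not a revision
Total revisions = 1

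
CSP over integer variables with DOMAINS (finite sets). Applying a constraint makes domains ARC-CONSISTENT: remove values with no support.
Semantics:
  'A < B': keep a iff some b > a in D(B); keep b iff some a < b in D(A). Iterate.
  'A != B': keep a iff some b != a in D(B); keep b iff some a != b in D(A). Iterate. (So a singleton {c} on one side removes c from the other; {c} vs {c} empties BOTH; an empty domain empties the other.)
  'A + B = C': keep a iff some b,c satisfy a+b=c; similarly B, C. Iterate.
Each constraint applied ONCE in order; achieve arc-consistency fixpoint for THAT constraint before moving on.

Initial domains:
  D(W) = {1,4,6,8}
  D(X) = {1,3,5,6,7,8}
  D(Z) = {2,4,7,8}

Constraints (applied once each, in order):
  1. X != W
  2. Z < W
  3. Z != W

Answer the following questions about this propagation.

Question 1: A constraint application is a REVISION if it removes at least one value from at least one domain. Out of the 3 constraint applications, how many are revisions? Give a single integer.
Constraint 1 (X != W) on D(X)={1,3,5,6,7,8} D(W)={1,4,6,8}: no change => not a revision
Constraint 2 (Z < W) on D(Z)={2,4,7,8} D(W)={1,4,6,8}: Z {2,4,7,8}->{2,4,7}; W {1,4,6,8}->{4,6,8} => REVISION
Constraint 3 (Z != W) on D(Z)={2,4,7} D(W)={4,6,8}: no change => not a revision
Total revisions = 1

Answer: 1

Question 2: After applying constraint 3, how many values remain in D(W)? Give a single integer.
Constraint 1 (X != W) on D(X)={1,3,5,6,7,8} D(W)={1,4,6,8}: no change
Constraint 2 (Z < W) on D(Z)={2,4,7,8} D(W)={1,4,6,8}: Z {2,4,7,8}->{2,4,7}; W {1,4,6,8}->{4,6,8}
Constraint 3 (Z != W) on D(Z)={2,4,7} D(W)={4,6,8}: no change
So after constraint 3: D(W)={4,6,8}, size = 3

Answer: 3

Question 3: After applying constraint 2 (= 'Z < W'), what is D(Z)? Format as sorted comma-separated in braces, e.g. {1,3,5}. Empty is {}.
Constraint 1 (X != W) on D(X)={1,3,5,6,7,8} D(W)={1,4,6,8}: no change
Constraint 2 (Z < W) on D(Z)={2,4,7,8} D(W)={1,4,6,8}: Z {2,4,7,8}->{2,4,7}; W {1,4,6,8}->{4,6,8}
So after constraint 2: D(Z) = {2,4,7}

Answer: {2,4,7}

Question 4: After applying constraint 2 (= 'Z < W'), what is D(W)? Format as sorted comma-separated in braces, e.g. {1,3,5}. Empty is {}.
Constraint 1 (X != W) on D(X)={1,3,5,6,7,8} D(W)={1,4,6,8}: no change
Constraint 2 (Z < W) on D(Z)={2,4,7,8} D(W)={1,4,6,8}: Z {2,4,7,8}->{2,4,7}; W {1,4,6,8}->{4,6,8}
So after constraint 2: D(W) = {4,6,8}

Answer: {4,6,8}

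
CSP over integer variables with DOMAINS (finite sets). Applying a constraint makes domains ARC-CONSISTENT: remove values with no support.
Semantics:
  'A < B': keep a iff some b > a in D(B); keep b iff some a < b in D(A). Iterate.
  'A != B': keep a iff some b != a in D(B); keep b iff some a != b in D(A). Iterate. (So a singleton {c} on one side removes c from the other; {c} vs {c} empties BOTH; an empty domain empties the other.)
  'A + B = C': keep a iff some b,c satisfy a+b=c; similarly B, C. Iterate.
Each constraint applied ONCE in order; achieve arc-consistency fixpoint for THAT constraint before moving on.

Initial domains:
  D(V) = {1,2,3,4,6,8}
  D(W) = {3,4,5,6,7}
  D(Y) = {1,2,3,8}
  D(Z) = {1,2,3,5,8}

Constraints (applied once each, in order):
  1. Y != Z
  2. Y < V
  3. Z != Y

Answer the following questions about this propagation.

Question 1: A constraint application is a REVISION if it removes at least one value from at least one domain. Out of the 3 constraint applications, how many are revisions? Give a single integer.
Answer: 1

Derivation:
Constraint 1 (Y != Z) on D(Y)={1,2,3,8} D(Z)={1,2,3,5,8}: no change => not a revision
Constraint 2 (Y < V) on D(Y)={1,2,3,8} D(V)={1,2,3,4,6,8}: Y {1,2,3,8}->{1,2,3}; V {1,2,3,4,6,8}->{2,3,4,6,8} => REVISION
Constraint 3 (Z != Y) on D(Z)={1,2,3,5,8} D(Y)={1,2,3}: no change => not a revision
Total revisions = 1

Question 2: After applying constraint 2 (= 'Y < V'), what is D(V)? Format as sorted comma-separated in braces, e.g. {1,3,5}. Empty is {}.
Constraint 1 (Y != Z) on D(Y)={1,2,3,8} D(Z)={1,2,3,5,8}: no change
Constraint 2 (Y < V) on D(Y)={1,2,3,8} D(V)={1,2,3,4,6,8}: Y {1,2,3,8}->{1,2,3}; V {1,2,3,4,6,8}->{2,3,4,6,8}
So after constraint 2: D(V) = {2,3,4,6,8}

Answer: {2,3,4,6,8}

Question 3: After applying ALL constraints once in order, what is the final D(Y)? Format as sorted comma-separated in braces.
Constraint 1 (Y != Z) on D(Y)={1,2,3,8} D(Z)={1,2,3,5,8}: no change
Constraint 2 (Y < V) on D(Y)={1,2,3,8} D(V)={1,2,3,4,6,8}: Y {1,2,3,8}->{1,2,3}; V {1,2,3,4,6,8}->{2,3,4,6,8}
Constraint 3 (Z != Y) on D(Z)={1,2,3,5,8} D(Y)={1,2,3}: no change
So after all 3 constraints: D(Y) = {1,2,3}

Answer: {1,2,3}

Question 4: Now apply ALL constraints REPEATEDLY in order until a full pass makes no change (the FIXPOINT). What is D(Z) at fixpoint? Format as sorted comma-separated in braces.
Answer: {1,2,3,5,8}

Derivation:
pass 0 (initial): D(Z)={1,2,3,5,8}
pass 1: V {1,2,3,4,6,8}->{2,3,4,6,8}; Y {1,2,3,8}->{1,2,3}
pass 2: no change
Fixpoint after 2 passes: D(Z) = {1,2,3,5,8}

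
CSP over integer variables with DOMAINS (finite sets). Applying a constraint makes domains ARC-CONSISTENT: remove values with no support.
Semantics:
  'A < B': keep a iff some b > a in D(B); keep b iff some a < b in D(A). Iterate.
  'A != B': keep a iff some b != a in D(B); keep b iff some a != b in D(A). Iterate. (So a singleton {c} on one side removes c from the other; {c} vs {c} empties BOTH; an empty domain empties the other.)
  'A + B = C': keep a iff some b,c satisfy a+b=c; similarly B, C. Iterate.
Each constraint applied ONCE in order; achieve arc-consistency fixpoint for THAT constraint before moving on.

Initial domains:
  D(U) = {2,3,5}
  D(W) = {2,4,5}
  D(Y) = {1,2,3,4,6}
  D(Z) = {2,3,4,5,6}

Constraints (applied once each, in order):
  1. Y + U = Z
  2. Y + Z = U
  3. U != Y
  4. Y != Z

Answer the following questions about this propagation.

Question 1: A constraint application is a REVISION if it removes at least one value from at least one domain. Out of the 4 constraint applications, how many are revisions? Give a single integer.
Constraint 1 (Y + U = Z) on D(Y)={1,2,3,4,6} D(U)={2,3,5} D(Z)={2,3,4,5,6}: Y {1,2,3,4,6}->{1,2,3,4}; Z {2,3,4,5,6}->{3,4,5,6} => REVISION
Constraint 2 (Y + Z = U) on D(Y)={1,2,3,4} D(Z)={3,4,5,6} D(U)={2,3,5}: Y {1,2,3,4}->{1,2}; Z {3,4,5,6}->{3,4}; U {2,3,5}->{5} => REVISION
Constraint 3 (U != Y) on D(U)={5} D(Y)={1,2}: no change => not a revision
Constraint 4 (Y != Z) on D(Y)={1,2} D(Z)={3,4}: no change => not a revision
Total revisions = 2

Answer: 2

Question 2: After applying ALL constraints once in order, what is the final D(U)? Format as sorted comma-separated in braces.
Answer: {5}

Derivation:
Constraint 1 (Y + U = Z) on D(Y)={1,2,3,4,6} D(U)={2,3,5} D(Z)={2,3,4,5,6}: Y {1,2,3,4,6}->{1,2,3,4}; Z {2,3,4,5,6}->{3,4,5,6}
Constraint 2 (Y + Z = U) on D(Y)={1,2,3,4} D(Z)={3,4,5,6} D(U)={2,3,5}: Y {1,2,3,4}->{1,2}; Z {3,4,5,6}->{3,4}; U {2,3,5}->{5}
Constraint 3 (U != Y) on D(U)={5} D(Y)={1,2}: no change
Constraint 4 (Y != Z) on D(Y)={1,2} D(Z)={3,4}: no change
So after all 4 constraints: D(U) = {5}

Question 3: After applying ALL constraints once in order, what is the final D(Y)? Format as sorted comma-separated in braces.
Constraint 1 (Y + U = Z) on D(Y)={1,2,3,4,6} D(U)={2,3,5} D(Z)={2,3,4,5,6}: Y {1,2,3,4,6}->{1,2,3,4}; Z {2,3,4,5,6}->{3,4,5,6}
Constraint 2 (Y + Z = U) on D(Y)={1,2,3,4} D(Z)={3,4,5,6} D(U)={2,3,5}: Y {1,2,3,4}->{1,2}; Z {3,4,5,6}->{3,4}; U {2,3,5}->{5}
Constraint 3 (U != Y) on D(U)={5} D(Y)={1,2}: no change
Constraint 4 (Y != Z) on D(Y)={1,2} D(Z)={3,4}: no change
So after all 4 constraints: D(Y) = {1,2}

Answer: {1,2}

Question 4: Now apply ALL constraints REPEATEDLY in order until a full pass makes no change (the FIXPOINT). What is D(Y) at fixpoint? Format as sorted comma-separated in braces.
Answer: {}

Derivation:
pass 0 (initial): D(Y)={1,2,3,4,6}
pass 1: U {2,3,5}->{5}; Y {1,2,3,4,6}->{1,2}; Z {2,3,4,5,6}->{3,4}
pass 2: U {5}->{}; Y {1,2}->{}; Z {3,4}->{}
pass 3: no change
Fixpoint after 3 passes: D(Y) = {}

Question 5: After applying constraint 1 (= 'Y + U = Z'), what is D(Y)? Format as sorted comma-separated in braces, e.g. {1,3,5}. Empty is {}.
Answer: {1,2,3,4}

Derivation:
Constraint 1 (Y + U = Z) on D(Y)={1,2,3,4,6} D(U)={2,3,5} D(Z)={2,3,4,5,6}: Y {1,2,3,4,6}->{1,2,3,4}; Z {2,3,4,5,6}->{3,4,5,6}
So after constraint 1: D(Y) = {1,2,3,4}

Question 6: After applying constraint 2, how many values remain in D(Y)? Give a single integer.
Constraint 1 (Y + U = Z) on D(Y)={1,2,3,4,6} D(U)={2,3,5} D(Z)={2,3,4,5,6}: Y {1,2,3,4,6}->{1,2,3,4}; Z {2,3,4,5,6}->{3,4,5,6}
Constraint 2 (Y + Z = U) on D(Y)={1,2,3,4} D(Z)={3,4,5,6} D(U)={2,3,5}: Y {1,2,3,4}->{1,2}; Z {3,4,5,6}->{3,4}; U {2,3,5}->{5}
So after constraint 2: D(Y)={1,2}, size = 2

Answer: 2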